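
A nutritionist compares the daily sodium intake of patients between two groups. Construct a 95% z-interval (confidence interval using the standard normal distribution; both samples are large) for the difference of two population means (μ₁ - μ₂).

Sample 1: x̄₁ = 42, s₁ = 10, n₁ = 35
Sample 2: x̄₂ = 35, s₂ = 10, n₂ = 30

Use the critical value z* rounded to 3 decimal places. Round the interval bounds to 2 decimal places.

Both samples are large (n₁ = 35 ≥ 30, n₂ = 30 ≥ 30), so a z-interval for the difference of means applies.

Point estimate: x̄₁ - x̄₂ = 42 - 35 = 7

Standard error: SE = √(s₁²/n₁ + s₂²/n₂)
= √(10²/35 + 10²/30)
= √(2.857143 + 3.333333)
= 2.488067

For 95% confidence, z* = 1.96 (from standard normal table)
Margin of error: E = z* × SE = 1.96 × 2.488067 = 4.8766

Z-interval: (x̄₁ - x̄₂) ± E = 7 ± 4.8766 = (2.1234, 11.8766)

Rounded to 2 decimal places:

(2.12, 11.88)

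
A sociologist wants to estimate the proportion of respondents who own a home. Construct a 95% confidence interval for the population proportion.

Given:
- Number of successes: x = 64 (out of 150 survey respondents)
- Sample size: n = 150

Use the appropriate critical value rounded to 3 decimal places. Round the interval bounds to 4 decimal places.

Sample proportion: p̂ = 64/150 = 0.426667

Check conditions for normal approximation:
  np̂ = 64 ≥ 10 ✓
  n(1-p̂) = 86 ≥ 10 ✓

The sample is large enough, so use a z-interval (normal approximation) for the proportion.

For 95% confidence, z* = 1.96 (from standard normal table)

Standard error: SE = √(p̂(1-p̂)/n) = √(0.426667×0.573333/150) = 0.04038335

Margin of error: E = z* × SE = 1.96 × 0.04038335 = 0.079151

Z-interval: p̂ ± E = 0.426667 ± 0.079151 = (0.347515, 0.505818)

Rounded to 4 decimal places:

(0.3475, 0.5058)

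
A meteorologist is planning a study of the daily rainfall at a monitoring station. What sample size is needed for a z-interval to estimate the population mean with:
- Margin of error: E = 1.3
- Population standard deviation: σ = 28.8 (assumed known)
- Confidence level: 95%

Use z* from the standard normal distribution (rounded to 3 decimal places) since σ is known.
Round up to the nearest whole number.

Using z* since population σ is known (z-interval formula).

For 95% confidence, z* = 1.96 (from standard normal table)

Sample size formula for z-interval: n = (z*σ/E)²

n = (1.96 × 28.8 / 1.3)²
  = (43.421538)²
  = 1885.4300

Round up to the nearest whole number: n = 1886

1886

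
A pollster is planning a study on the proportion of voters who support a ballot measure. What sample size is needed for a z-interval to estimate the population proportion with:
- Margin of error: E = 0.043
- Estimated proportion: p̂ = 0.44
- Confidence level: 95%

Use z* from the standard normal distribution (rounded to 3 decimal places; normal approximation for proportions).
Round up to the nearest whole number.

Using z* for proportion z-interval (normal approximation).

For 95% confidence, z* = 1.96 (from standard normal table)

Sample size formula for proportion z-interval: n = z*²p̂(1-p̂)/E²

n = 1.96² × 0.44 × 0.56 / 0.043²
  = 3.8416 × 0.2464 / 0.001849
  = 511.9363

Round up to the nearest whole number: n = 512

512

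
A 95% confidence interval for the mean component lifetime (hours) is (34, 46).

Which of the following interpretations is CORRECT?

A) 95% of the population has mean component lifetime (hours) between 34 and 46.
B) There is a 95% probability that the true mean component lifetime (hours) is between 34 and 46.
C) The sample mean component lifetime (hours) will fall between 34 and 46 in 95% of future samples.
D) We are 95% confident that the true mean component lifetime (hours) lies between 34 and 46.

A confidence interval represents our confidence in the procedure, not a probability statement about the parameter.

Key concept: If we repeated this sampling process many times and computed a 95% CI each time, about 95% of those intervals would contain the true population parameter.

For this specific interval (34, 46):
- Midpoint (point estimate): 40
- Margin of error: 6

The correct interpretation is the one stating confidence that the true parameter lies in the interval — option D.

D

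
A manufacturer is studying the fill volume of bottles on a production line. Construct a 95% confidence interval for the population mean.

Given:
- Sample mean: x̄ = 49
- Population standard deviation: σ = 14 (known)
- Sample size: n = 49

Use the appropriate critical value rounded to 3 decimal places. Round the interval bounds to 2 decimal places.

The population standard deviation σ is known, so use a z-interval (standard normal critical value).

For 95% confidence, z* = 1.96 (from standard normal table)

Standard error: SE = σ/√n = 14/√49 = 2.000000

Margin of error: E = z* × SE = 1.96 × 2.000000 = 3.9200

Z-interval: x̄ ± E = 49 ± 3.9200 = (45.0800, 52.9200)

Rounded to 2 decimal places:

(45.08, 52.92)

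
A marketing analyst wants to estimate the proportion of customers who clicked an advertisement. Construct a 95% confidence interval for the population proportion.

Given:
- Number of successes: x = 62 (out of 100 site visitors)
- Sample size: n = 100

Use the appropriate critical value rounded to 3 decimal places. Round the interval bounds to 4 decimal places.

Sample proportion: p̂ = 62/100 = 0.620000

Check conditions for normal approximation:
  np̂ = 62 ≥ 10 ✓
  n(1-p̂) = 38 ≥ 10 ✓

The sample is large enough, so use a z-interval (normal approximation) for the proportion.

For 95% confidence, z* = 1.96 (from standard normal table)

Standard error: SE = √(p̂(1-p̂)/n) = √(0.620000×0.380000/100) = 0.04853864

Margin of error: E = z* × SE = 1.96 × 0.04853864 = 0.095136

Z-interval: p̂ ± E = 0.620000 ± 0.095136 = (0.524864, 0.715136)

Rounded to 4 decimal places:

(0.5249, 0.7151)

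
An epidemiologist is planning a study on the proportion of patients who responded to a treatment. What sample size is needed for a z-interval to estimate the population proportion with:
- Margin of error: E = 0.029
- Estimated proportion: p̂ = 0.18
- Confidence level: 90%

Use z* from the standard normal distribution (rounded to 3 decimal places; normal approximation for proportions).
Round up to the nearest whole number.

Using z* for proportion z-interval (normal approximation).

For 90% confidence, z* = 1.645 (from standard normal table)

Sample size formula for proportion z-interval: n = z*²p̂(1-p̂)/E²

n = 1.645² × 0.18 × 0.82 / 0.029²
  = 2.706025 × 0.1476 / 0.000841
  = 474.9219

Round up to the nearest whole number: n = 475

475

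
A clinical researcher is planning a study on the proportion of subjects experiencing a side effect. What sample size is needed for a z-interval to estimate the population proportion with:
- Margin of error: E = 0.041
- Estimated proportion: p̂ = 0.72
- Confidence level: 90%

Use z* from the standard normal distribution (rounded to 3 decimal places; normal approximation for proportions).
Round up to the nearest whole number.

Using z* for proportion z-interval (normal approximation).

For 90% confidence, z* = 1.645 (from standard normal table)

Sample size formula for proportion z-interval: n = z*²p̂(1-p̂)/E²

n = 1.645² × 0.72 × 0.28 / 0.041²
  = 2.706025 × 0.2016 / 0.001681
  = 324.5298

Round up to the nearest whole number: n = 325

325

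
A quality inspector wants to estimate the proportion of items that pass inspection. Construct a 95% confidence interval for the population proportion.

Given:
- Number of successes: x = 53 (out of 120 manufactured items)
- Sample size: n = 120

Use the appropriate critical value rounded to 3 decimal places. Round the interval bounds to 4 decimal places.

Sample proportion: p̂ = 53/120 = 0.441667

Check conditions for normal approximation:
  np̂ = 53 ≥ 10 ✓
  n(1-p̂) = 67 ≥ 10 ✓

The sample is large enough, so use a z-interval (normal approximation) for the proportion.

For 95% confidence, z* = 1.96 (from standard normal table)

Standard error: SE = √(p̂(1-p̂)/n) = √(0.441667×0.558333/120) = 0.04533185

Margin of error: E = z* × SE = 1.96 × 0.04533185 = 0.088850

Z-interval: p̂ ± E = 0.441667 ± 0.088850 = (0.352816, 0.530517)

Rounded to 4 decimal places:

(0.3528, 0.5305)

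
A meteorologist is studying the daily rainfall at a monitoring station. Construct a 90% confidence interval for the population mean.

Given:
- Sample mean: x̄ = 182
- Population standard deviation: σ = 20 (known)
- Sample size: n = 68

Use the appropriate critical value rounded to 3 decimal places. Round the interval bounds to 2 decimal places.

The population standard deviation σ is known, so use a z-interval (standard normal critical value).

For 90% confidence, z* = 1.645 (from standard normal table)

Standard error: SE = σ/√n = 20/√68 = 2.425356

Margin of error: E = z* × SE = 1.645 × 2.425356 = 3.9897

Z-interval: x̄ ± E = 182 ± 3.9897 = (178.0103, 185.9897)

Rounded to 2 decimal places:

(178.01, 185.99)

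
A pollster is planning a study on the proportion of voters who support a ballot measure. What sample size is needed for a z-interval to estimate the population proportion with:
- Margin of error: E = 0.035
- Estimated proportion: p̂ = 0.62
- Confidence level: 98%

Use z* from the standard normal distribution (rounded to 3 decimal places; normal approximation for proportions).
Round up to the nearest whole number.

Using z* for proportion z-interval (normal approximation).

For 98% confidence, z* = 2.326 (from standard normal table)

Sample size formula for proportion z-interval: n = z*²p̂(1-p̂)/E²

n = 2.326² × 0.62 × 0.38 / 0.035²
  = 5.410276 × 0.2356 / 0.001225
  = 1040.5396

Round up to the nearest whole number: n = 1041

1041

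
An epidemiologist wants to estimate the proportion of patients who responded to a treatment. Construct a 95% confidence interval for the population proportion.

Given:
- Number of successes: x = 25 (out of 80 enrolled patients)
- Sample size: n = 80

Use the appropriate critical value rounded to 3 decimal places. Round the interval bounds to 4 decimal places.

Sample proportion: p̂ = 25/80 = 0.312500

Check conditions for normal approximation:
  np̂ = 25 ≥ 10 ✓
  n(1-p̂) = 55 ≥ 10 ✓

The sample is large enough, so use a z-interval (normal approximation) for the proportion.

For 95% confidence, z* = 1.96 (from standard normal table)

Standard error: SE = √(p̂(1-p̂)/n) = √(0.312500×0.687500/80) = 0.05182226

Margin of error: E = z* × SE = 1.96 × 0.05182226 = 0.101572

Z-interval: p̂ ± E = 0.312500 ± 0.101572 = (0.210928, 0.414072)

Rounded to 4 decimal places:

(0.2109, 0.4141)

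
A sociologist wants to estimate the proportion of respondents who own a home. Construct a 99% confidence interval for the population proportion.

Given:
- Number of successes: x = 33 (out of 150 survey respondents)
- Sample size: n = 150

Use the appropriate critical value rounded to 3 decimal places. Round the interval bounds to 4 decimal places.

Sample proportion: p̂ = 33/150 = 0.220000

Check conditions for normal approximation:
  np̂ = 33 ≥ 10 ✓
  n(1-p̂) = 117 ≥ 10 ✓

The sample is large enough, so use a z-interval (normal approximation) for the proportion.

For 99% confidence, z* = 2.576 (from standard normal table)

Standard error: SE = √(p̂(1-p̂)/n) = √(0.220000×0.780000/150) = 0.03382307

Margin of error: E = z* × SE = 2.576 × 0.03382307 = 0.087128

Z-interval: p̂ ± E = 0.220000 ± 0.087128 = (0.132872, 0.307128)

Rounded to 4 decimal places:

(0.1329, 0.3071)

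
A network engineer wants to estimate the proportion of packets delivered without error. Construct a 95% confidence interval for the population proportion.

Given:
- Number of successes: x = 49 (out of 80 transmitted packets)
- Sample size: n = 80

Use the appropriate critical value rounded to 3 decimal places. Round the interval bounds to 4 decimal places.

Sample proportion: p̂ = 49/80 = 0.612500

Check conditions for normal approximation:
  np̂ = 49 ≥ 10 ✓
  n(1-p̂) = 31 ≥ 10 ✓

The sample is large enough, so use a z-interval (normal approximation) for the proportion.

For 95% confidence, z* = 1.96 (from standard normal table)

Standard error: SE = √(p̂(1-p̂)/n) = √(0.612500×0.387500/80) = 0.05446831

Margin of error: E = z* × SE = 1.96 × 0.05446831 = 0.106758

Z-interval: p̂ ± E = 0.612500 ± 0.106758 = (0.505742, 0.719258)

Rounded to 4 decimal places:

(0.5057, 0.7193)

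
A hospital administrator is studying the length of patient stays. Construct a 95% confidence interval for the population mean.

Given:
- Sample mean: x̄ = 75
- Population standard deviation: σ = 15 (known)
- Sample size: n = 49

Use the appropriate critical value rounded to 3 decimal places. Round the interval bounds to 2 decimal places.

The population standard deviation σ is known, so use a z-interval (standard normal critical value).

For 95% confidence, z* = 1.96 (from standard normal table)

Standard error: SE = σ/√n = 15/√49 = 2.142857

Margin of error: E = z* × SE = 1.96 × 2.142857 = 4.2000

Z-interval: x̄ ± E = 75 ± 4.2000 = (70.8000, 79.2000)

Rounded to 2 decimal places:

(70.80, 79.20)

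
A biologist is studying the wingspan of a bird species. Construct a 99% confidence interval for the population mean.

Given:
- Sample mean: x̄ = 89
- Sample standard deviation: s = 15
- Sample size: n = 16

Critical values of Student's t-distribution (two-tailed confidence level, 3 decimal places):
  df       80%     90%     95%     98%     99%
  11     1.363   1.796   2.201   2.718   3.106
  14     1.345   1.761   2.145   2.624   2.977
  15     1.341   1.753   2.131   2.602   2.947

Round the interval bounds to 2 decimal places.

The population standard deviation σ is unknown (only the sample standard deviation s is given), so use a t-interval with df = n - 1 = 16 - 1 = 15.

For 99% confidence with df = 15, t* = 2.947 (from t-table)

Standard error: SE = s/√n = 15/√16 = 3.750000

Margin of error: E = t* × SE = 2.947 × 3.750000 = 11.0512

T-interval: x̄ ± E = 89 ± 11.0512 = (77.9488, 100.0512)

Rounded to 2 decimal places:

(77.95, 100.05)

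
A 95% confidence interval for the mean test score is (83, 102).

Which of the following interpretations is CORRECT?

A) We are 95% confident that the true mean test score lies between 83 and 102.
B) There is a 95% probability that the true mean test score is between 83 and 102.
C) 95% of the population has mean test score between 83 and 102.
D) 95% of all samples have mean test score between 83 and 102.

A confidence interval represents our confidence in the procedure, not a probability statement about the parameter.

Key concept: If we repeated this sampling process many times and computed a 95% CI each time, about 95% of those intervals would contain the true population parameter.

For this specific interval (83, 102):
- Midpoint (point estimate): 92.5
- Margin of error: 9.5

The correct interpretation is the one stating confidence that the true parameter lies in the interval — option A.

A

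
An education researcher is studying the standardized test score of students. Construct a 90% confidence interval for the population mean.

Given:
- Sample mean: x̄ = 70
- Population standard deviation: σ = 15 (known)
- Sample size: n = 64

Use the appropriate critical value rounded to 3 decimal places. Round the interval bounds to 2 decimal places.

The population standard deviation σ is known, so use a z-interval (standard normal critical value).

For 90% confidence, z* = 1.645 (from standard normal table)

Standard error: SE = σ/√n = 15/√64 = 1.875000

Margin of error: E = z* × SE = 1.645 × 1.875000 = 3.0844

Z-interval: x̄ ± E = 70 ± 3.0844 = (66.9156, 73.0844)

Rounded to 2 decimal places:

(66.92, 73.08)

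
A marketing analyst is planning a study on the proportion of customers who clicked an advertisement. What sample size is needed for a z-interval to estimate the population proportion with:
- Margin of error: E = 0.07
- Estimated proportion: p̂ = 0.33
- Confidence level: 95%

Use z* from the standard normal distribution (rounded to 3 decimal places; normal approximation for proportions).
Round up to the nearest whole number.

Using z* for proportion z-interval (normal approximation).

For 95% confidence, z* = 1.96 (from standard normal table)

Sample size formula for proportion z-interval: n = z*²p̂(1-p̂)/E²

n = 1.96² × 0.33 × 0.67 / 0.07²
  = 3.8416 × 0.2211 / 0.0049
  = 173.3424

Round up to the nearest whole number: n = 174

174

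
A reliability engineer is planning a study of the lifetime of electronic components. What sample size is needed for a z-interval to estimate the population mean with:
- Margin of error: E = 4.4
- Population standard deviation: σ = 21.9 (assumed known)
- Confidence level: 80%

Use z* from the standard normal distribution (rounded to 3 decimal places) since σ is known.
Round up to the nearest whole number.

Using z* since population σ is known (z-interval formula).

For 80% confidence, z* = 1.282 (from standard normal table)

Sample size formula for z-interval: n = (z*σ/E)²

n = (1.282 × 21.9 / 4.4)²
  = (6.380864)²
  = 40.7154

Round up to the nearest whole number: n = 41

41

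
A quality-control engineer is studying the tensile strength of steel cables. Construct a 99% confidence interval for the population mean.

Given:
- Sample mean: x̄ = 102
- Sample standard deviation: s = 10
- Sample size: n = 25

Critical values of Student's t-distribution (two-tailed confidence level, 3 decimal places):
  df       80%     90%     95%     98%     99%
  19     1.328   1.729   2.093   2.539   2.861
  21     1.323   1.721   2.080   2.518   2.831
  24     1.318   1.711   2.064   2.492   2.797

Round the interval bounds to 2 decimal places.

The population standard deviation σ is unknown (only the sample standard deviation s is given), so use a t-interval with df = n - 1 = 25 - 1 = 24.

For 99% confidence with df = 24, t* = 2.797 (from t-table)

Standard error: SE = s/√n = 10/√25 = 2.000000

Margin of error: E = t* × SE = 2.797 × 2.000000 = 5.5940

T-interval: x̄ ± E = 102 ± 5.5940 = (96.4060, 107.5940)

Rounded to 2 decimal places:

(96.41, 107.59)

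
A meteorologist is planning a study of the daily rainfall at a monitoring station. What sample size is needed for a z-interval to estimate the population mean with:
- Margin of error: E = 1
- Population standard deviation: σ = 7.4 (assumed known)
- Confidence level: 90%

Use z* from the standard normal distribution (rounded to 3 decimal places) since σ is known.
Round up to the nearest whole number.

Using z* since population σ is known (z-interval formula).

For 90% confidence, z* = 1.645 (from standard normal table)

Sample size formula for z-interval: n = (z*σ/E)²

n = (1.645 × 7.4 / 1)²
  = (12.173000)²
  = 148.1819

Round up to the nearest whole number: n = 149

149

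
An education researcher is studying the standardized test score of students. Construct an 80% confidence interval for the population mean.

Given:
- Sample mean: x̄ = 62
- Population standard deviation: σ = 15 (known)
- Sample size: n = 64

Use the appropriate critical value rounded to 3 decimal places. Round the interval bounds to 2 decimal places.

The population standard deviation σ is known, so use a z-interval (standard normal critical value).

For 80% confidence, z* = 1.282 (from standard normal table)

Standard error: SE = σ/√n = 15/√64 = 1.875000

Margin of error: E = z* × SE = 1.282 × 1.875000 = 2.4038

Z-interval: x̄ ± E = 62 ± 2.4038 = (59.5962, 64.4038)

Rounded to 2 decimal places:

(59.60, 64.40)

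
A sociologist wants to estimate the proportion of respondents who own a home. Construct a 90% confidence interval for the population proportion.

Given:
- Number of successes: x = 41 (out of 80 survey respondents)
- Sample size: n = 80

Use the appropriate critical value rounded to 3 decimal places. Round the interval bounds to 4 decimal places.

Sample proportion: p̂ = 41/80 = 0.512500

Check conditions for normal approximation:
  np̂ = 41 ≥ 10 ✓
  n(1-p̂) = 39 ≥ 10 ✓

The sample is large enough, so use a z-interval (normal approximation) for the proportion.

For 90% confidence, z* = 1.645 (from standard normal table)

Standard error: SE = √(p̂(1-p̂)/n) = √(0.512500×0.487500/80) = 0.05588423

Margin of error: E = z* × SE = 1.645 × 0.05588423 = 0.091930

Z-interval: p̂ ± E = 0.512500 ± 0.091930 = (0.420570, 0.604430)

Rounded to 4 decimal places:

(0.4206, 0.6044)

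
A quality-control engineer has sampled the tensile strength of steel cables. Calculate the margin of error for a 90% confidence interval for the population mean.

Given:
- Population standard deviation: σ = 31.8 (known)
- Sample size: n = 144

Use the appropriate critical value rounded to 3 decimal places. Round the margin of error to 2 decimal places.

The population standard deviation σ is known, so use the z-interval margin of error formula.

For 90% confidence, z* = 1.645 (from standard normal table)

Margin of error formula for z-interval: E = z* × σ/√n

E = 1.645 × 31.8/√144
  = 1.645 × 2.650000
  = 4.3593

Rounded to 2 decimal places:

4.36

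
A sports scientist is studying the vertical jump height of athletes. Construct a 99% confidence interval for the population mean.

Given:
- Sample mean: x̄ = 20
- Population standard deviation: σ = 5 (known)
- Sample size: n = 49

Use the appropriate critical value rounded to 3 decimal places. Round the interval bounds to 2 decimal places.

The population standard deviation σ is known, so use a z-interval (standard normal critical value).

For 99% confidence, z* = 2.576 (from standard normal table)

Standard error: SE = σ/√n = 5/√49 = 0.714286

Margin of error: E = z* × SE = 2.576 × 0.714286 = 1.8400

Z-interval: x̄ ± E = 20 ± 1.8400 = (18.1600, 21.8400)

Rounded to 2 decimal places:

(18.16, 21.84)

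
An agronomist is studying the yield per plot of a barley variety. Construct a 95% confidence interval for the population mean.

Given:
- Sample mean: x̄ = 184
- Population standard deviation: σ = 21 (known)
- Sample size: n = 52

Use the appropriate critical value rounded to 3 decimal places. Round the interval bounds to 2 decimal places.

The population standard deviation σ is known, so use a z-interval (standard normal critical value).

For 95% confidence, z* = 1.96 (from standard normal table)

Standard error: SE = σ/√n = 21/√52 = 2.912176

Margin of error: E = z* × SE = 1.96 × 2.912176 = 5.7079

Z-interval: x̄ ± E = 184 ± 5.7079 = (178.2921, 189.7079)

Rounded to 2 decimal places:

(178.29, 189.71)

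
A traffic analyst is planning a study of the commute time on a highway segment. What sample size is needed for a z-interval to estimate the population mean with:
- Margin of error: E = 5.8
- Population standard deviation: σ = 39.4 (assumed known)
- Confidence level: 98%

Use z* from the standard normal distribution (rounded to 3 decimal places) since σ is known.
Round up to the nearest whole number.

Using z* since population σ is known (z-interval formula).

For 98% confidence, z* = 2.326 (from standard normal table)

Sample size formula for z-interval: n = (z*σ/E)²

n = (2.326 × 39.4 / 5.8)²
  = (15.800759)²
  = 249.6640

Round up to the nearest whole number: n = 250

250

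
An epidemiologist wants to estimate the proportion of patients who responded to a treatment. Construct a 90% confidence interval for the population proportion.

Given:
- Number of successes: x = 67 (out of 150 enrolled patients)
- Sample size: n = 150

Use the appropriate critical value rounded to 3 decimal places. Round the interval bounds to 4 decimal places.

Sample proportion: p̂ = 67/150 = 0.446667

Check conditions for normal approximation:
  np̂ = 67 ≥ 10 ✓
  n(1-p̂) = 83 ≥ 10 ✓

The sample is large enough, so use a z-interval (normal approximation) for the proportion.

For 90% confidence, z* = 1.645 (from standard normal table)

Standard error: SE = √(p̂(1-p̂)/n) = √(0.446667×0.553333/150) = 0.04059192

Margin of error: E = z* × SE = 1.645 × 0.04059192 = 0.066774

Z-interval: p̂ ± E = 0.446667 ± 0.066774 = (0.379893, 0.513440)

Rounded to 4 decimal places:

(0.3799, 0.5134)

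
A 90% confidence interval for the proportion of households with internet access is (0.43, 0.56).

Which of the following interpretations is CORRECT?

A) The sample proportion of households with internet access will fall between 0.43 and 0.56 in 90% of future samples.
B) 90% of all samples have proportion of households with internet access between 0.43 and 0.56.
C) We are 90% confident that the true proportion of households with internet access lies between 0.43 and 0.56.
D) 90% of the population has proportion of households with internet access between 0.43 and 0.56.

A confidence interval represents our confidence in the procedure, not a probability statement about the parameter.

Key concept: If we repeated this sampling process many times and computed a 90% CI each time, about 90% of those intervals would contain the true population parameter.

For this specific interval (0.43, 0.56):
- Midpoint (point estimate): 0.495
- Margin of error: 0.065

The correct interpretation is the one stating confidence that the true parameter lies in the interval — option C.

C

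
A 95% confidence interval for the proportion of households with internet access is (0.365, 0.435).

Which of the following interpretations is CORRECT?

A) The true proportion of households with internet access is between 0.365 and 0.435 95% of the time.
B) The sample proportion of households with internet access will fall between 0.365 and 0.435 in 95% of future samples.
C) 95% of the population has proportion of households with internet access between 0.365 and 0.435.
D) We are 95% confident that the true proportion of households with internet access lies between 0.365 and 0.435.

A confidence interval represents our confidence in the procedure, not a probability statement about the parameter.

Key concept: If we repeated this sampling process many times and computed a 95% CI each time, about 95% of those intervals would contain the true population parameter.

For this specific interval (0.365, 0.435):
- Midpoint (point estimate): 0.4
- Margin of error: 0.035

The correct interpretation is the one stating confidence that the true parameter lies in the interval — option D.

D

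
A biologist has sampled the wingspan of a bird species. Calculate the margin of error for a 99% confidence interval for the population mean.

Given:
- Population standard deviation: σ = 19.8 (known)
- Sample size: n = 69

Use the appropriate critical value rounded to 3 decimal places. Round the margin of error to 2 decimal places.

The population standard deviation σ is known, so use the z-interval margin of error formula.

For 99% confidence, z* = 2.576 (from standard normal table)

Margin of error formula for z-interval: E = z* × σ/√n

E = 2.576 × 19.8/√69
  = 2.576 × 2.383640
  = 6.1403

Rounded to 2 decimal places:

6.14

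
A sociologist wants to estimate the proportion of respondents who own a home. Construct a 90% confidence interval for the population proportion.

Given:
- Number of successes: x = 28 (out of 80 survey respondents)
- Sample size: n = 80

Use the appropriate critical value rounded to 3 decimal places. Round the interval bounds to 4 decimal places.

Sample proportion: p̂ = 28/80 = 0.350000

Check conditions for normal approximation:
  np̂ = 28 ≥ 10 ✓
  n(1-p̂) = 52 ≥ 10 ✓

The sample is large enough, so use a z-interval (normal approximation) for the proportion.

For 90% confidence, z* = 1.645 (from standard normal table)

Standard error: SE = √(p̂(1-p̂)/n) = √(0.350000×0.650000/80) = 0.05332682

Margin of error: E = z* × SE = 1.645 × 0.05332682 = 0.087723

Z-interval: p̂ ± E = 0.350000 ± 0.087723 = (0.262277, 0.437723)

Rounded to 4 decimal places:

(0.2623, 0.4377)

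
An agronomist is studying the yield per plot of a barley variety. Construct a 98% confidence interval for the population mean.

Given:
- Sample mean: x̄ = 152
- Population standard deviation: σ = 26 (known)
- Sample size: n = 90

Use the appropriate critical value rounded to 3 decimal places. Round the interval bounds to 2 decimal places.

The population standard deviation σ is known, so use a z-interval (standard normal critical value).

For 98% confidence, z* = 2.326 (from standard normal table)

Standard error: SE = σ/√n = 26/√90 = 2.740641

Margin of error: E = z* × SE = 2.326 × 2.740641 = 6.3747

Z-interval: x̄ ± E = 152 ± 6.3747 = (145.6253, 158.3747)

Rounded to 2 decimal places:

(145.63, 158.37)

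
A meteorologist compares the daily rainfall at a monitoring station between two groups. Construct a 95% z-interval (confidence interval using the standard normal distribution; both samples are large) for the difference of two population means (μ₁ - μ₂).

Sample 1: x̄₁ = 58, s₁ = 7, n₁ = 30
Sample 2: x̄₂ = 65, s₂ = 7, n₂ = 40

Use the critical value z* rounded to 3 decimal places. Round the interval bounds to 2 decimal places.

Both samples are large (n₁ = 30 ≥ 30, n₂ = 40 ≥ 30), so a z-interval for the difference of means applies.

Point estimate: x̄₁ - x̄₂ = 58 - 65 = -7

Standard error: SE = √(s₁²/n₁ + s₂²/n₂)
= √(7²/30 + 7²/40)
= √(1.633333 + 1.225000)
= 1.690661

For 95% confidence, z* = 1.96 (from standard normal table)
Margin of error: E = z* × SE = 1.96 × 1.690661 = 3.3137

Z-interval: (x̄₁ - x̄₂) ± E = -7 ± 3.3137 = (-10.3137, -3.6863)

Rounded to 2 decimal places:

(-10.31, -3.69)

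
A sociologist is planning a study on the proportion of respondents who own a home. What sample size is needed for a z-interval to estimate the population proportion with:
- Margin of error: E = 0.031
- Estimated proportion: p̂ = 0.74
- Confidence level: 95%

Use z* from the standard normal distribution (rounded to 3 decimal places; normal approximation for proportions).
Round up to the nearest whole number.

Using z* for proportion z-interval (normal approximation).

For 95% confidence, z* = 1.96 (from standard normal table)

Sample size formula for proportion z-interval: n = z*²p̂(1-p̂)/E²

n = 1.96² × 0.74 × 0.26 / 0.031²
  = 3.8416 × 0.1924 / 0.000961
  = 769.1195

Round up to the nearest whole number: n = 770

770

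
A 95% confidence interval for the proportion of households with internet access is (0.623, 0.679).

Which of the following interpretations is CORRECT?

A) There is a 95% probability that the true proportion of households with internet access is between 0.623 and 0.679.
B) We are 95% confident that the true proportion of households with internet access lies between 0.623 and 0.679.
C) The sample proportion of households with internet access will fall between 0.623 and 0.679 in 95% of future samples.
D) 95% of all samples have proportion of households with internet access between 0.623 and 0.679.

A confidence interval represents our confidence in the procedure, not a probability statement about the parameter.

Key concept: If we repeated this sampling process many times and computed a 95% CI each time, about 95% of those intervals would contain the true population parameter.

For this specific interval (0.623, 0.679):
- Midpoint (point estimate): 0.651
- Margin of error: 0.028

The correct interpretation is the one stating confidence that the true parameter lies in the interval — option B.

B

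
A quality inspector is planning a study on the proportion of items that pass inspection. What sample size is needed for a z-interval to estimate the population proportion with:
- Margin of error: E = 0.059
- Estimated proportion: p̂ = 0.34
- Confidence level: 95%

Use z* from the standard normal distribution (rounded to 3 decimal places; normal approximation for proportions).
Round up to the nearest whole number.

Using z* for proportion z-interval (normal approximation).

For 95% confidence, z* = 1.96 (from standard normal table)

Sample size formula for proportion z-interval: n = z*²p̂(1-p̂)/E²

n = 1.96² × 0.34 × 0.66 / 0.059²
  = 3.8416 × 0.2244 / 0.003481
  = 247.6458

Round up to the nearest whole number: n = 248

248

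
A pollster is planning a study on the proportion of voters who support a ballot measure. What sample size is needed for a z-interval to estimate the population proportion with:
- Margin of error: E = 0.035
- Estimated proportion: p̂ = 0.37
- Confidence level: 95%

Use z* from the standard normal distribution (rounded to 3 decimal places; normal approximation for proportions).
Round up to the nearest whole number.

Using z* for proportion z-interval (normal approximation).

For 95% confidence, z* = 1.96 (from standard normal table)

Sample size formula for proportion z-interval: n = z*²p̂(1-p̂)/E²

n = 1.96² × 0.37 × 0.63 / 0.035²
  = 3.8416 × 0.2331 / 0.001225
  = 731.0016

Round up to the nearest whole number: n = 732

732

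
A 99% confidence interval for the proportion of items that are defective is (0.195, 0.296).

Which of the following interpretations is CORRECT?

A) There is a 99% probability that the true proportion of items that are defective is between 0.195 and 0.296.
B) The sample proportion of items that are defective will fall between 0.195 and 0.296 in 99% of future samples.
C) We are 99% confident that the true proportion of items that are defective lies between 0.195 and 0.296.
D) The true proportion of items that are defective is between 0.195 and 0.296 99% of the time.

A confidence interval represents our confidence in the procedure, not a probability statement about the parameter.

Key concept: If we repeated this sampling process many times and computed a 99% CI each time, about 99% of those intervals would contain the true population parameter.

For this specific interval (0.195, 0.296):
- Midpoint (point estimate): 0.2455
- Margin of error: 0.0505

The correct interpretation is the one stating confidence that the true parameter lies in the interval — option C.

C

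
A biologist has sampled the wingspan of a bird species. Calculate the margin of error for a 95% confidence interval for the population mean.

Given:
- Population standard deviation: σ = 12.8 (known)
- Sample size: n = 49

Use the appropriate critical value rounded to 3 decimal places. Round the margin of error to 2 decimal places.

The population standard deviation σ is known, so use the z-interval margin of error formula.

For 95% confidence, z* = 1.96 (from standard normal table)

Margin of error formula for z-interval: E = z* × σ/√n

E = 1.96 × 12.8/√49
  = 1.96 × 1.828571
  = 3.5840

Rounded to 2 decimal places:

3.58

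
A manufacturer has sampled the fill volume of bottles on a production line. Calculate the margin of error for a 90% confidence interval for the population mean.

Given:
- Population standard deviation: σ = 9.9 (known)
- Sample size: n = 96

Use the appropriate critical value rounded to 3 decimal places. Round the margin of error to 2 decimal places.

The population standard deviation σ is known, so use the z-interval margin of error formula.

For 90% confidence, z* = 1.645 (from standard normal table)

Margin of error formula for z-interval: E = z* × σ/√n

E = 1.645 × 9.9/√96
  = 1.645 × 1.010415
  = 1.6621

Rounded to 2 decimal places:

1.66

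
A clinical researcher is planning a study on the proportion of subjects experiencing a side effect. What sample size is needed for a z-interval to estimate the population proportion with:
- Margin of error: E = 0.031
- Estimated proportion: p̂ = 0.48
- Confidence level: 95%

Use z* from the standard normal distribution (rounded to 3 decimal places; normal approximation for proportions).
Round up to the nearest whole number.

Using z* for proportion z-interval (normal approximation).

For 95% confidence, z* = 1.96 (from standard normal table)

Sample size formula for proportion z-interval: n = z*²p̂(1-p̂)/E²

n = 1.96² × 0.48 × 0.52 / 0.031²
  = 3.8416 × 0.2496 / 0.000961
  = 997.7766

Round up to the nearest whole number: n = 998

998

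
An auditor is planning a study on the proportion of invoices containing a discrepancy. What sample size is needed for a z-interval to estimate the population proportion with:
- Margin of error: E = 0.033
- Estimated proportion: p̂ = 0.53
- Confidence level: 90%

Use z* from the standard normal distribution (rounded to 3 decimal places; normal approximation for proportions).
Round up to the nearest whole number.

Using z* for proportion z-interval (normal approximation).

For 90% confidence, z* = 1.645 (from standard normal table)

Sample size formula for proportion z-interval: n = z*²p̂(1-p̂)/E²

n = 1.645² × 0.53 × 0.47 / 0.033²
  = 2.706025 × 0.2491 / 0.001089
  = 618.9815

Round up to the nearest whole number: n = 619

619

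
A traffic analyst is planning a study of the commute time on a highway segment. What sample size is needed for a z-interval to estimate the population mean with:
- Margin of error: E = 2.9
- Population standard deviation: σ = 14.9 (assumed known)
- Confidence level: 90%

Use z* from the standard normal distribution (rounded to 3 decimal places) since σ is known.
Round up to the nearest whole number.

Using z* since population σ is known (z-interval formula).

For 90% confidence, z* = 1.645 (from standard normal table)

Sample size formula for z-interval: n = (z*σ/E)²

n = (1.645 × 14.9 / 2.9)²
  = (8.451897)²
  = 71.4346

Round up to the nearest whole number: n = 72

72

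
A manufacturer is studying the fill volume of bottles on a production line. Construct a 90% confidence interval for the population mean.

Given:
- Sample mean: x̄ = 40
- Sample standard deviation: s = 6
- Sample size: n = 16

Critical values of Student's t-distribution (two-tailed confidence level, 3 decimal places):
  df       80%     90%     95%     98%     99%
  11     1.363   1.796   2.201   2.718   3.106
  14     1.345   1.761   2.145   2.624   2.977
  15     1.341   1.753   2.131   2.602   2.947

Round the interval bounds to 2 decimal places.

The population standard deviation σ is unknown (only the sample standard deviation s is given), so use a t-interval with df = n - 1 = 16 - 1 = 15.

For 90% confidence with df = 15, t* = 1.753 (from t-table)

Standard error: SE = s/√n = 6/√16 = 1.500000

Margin of error: E = t* × SE = 1.753 × 1.500000 = 2.6295

T-interval: x̄ ± E = 40 ± 2.6295 = (37.3705, 42.6295)

Rounded to 2 decimal places:

(37.37, 42.63)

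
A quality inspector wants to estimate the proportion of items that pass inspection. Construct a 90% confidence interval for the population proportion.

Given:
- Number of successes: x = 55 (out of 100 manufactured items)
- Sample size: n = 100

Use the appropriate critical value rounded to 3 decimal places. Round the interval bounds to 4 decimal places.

Sample proportion: p̂ = 55/100 = 0.550000

Check conditions for normal approximation:
  np̂ = 55 ≥ 10 ✓
  n(1-p̂) = 45 ≥ 10 ✓

The sample is large enough, so use a z-interval (normal approximation) for the proportion.

For 90% confidence, z* = 1.645 (from standard normal table)

Standard error: SE = √(p̂(1-p̂)/n) = √(0.550000×0.450000/100) = 0.04974937

Margin of error: E = z* × SE = 1.645 × 0.04974937 = 0.081838

Z-interval: p̂ ± E = 0.550000 ± 0.081838 = (0.468162, 0.631838)

Rounded to 4 decimal places:

(0.4682, 0.6318)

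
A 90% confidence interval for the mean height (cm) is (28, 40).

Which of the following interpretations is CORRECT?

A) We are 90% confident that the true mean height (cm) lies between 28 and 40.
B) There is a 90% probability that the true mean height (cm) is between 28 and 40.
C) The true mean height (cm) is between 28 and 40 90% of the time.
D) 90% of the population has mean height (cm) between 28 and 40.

A confidence interval represents our confidence in the procedure, not a probability statement about the parameter.

Key concept: If we repeated this sampling process many times and computed a 90% CI each time, about 90% of those intervals would contain the true population parameter.

For this specific interval (28, 40):
- Midpoint (point estimate): 34
- Margin of error: 6

The correct interpretation is the one stating confidence that the true parameter lies in the interval — option A.

A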